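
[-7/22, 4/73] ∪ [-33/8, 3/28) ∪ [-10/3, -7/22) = [-33/8, 3/28)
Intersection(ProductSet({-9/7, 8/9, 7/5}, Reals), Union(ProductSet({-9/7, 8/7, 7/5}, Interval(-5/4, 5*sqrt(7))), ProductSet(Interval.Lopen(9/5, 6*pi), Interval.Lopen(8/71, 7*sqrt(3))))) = ProductSet({-9/7, 7/5}, Interval(-5/4, 5*sqrt(7)))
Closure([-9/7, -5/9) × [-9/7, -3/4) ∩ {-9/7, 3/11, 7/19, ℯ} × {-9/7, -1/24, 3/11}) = {-9/7} × {-9/7}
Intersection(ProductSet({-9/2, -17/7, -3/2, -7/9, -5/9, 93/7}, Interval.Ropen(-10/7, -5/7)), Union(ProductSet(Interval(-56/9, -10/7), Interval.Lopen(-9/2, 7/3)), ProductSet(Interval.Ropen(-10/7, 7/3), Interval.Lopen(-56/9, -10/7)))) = Union(ProductSet({-7/9, -5/9}, {-10/7}), ProductSet({-9/2, -17/7, -3/2}, Interval.Ropen(-10/7, -5/7)))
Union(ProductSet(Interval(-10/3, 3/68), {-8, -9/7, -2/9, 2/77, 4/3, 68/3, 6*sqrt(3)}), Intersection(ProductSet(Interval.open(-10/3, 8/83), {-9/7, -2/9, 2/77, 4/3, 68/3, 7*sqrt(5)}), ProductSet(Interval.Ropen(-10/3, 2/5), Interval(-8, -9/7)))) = Union(ProductSet(Interval(-10/3, 3/68), {-8, -9/7, -2/9, 2/77, 4/3, 68/3, 6*sqrt(3)}), ProductSet(Interval.open(-10/3, 8/83), {-9/7}))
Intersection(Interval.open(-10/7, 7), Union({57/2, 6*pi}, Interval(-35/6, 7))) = Interval.open(-10/7, 7)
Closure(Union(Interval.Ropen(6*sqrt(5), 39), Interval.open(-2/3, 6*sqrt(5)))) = Interval(-2/3, 39)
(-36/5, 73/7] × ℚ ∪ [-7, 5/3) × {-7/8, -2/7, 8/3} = (-36/5, 73/7] × ℚ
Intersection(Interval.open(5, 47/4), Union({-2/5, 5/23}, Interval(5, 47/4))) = Interval.open(5, 47/4)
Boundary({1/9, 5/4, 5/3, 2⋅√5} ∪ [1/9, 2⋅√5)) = {1/9, 2⋅√5}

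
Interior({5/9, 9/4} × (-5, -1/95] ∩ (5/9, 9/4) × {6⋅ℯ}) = ∅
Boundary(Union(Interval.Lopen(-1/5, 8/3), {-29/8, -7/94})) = {-29/8, -1/5, 8/3}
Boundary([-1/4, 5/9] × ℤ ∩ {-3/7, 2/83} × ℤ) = {2/83} × ℤ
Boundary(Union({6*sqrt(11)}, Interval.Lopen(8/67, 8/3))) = {8/67, 8/3, 6*sqrt(11)}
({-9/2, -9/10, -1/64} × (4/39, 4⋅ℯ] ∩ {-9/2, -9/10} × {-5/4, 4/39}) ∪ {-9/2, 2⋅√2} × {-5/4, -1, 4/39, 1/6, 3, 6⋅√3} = {-9/2, 2⋅√2} × {-5/4, -1, 4/39, 1/6, 3, 6⋅√3}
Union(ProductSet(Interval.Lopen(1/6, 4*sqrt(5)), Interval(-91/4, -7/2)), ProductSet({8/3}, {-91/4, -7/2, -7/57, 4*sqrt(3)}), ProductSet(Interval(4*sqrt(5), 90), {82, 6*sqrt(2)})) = Union(ProductSet({8/3}, {-91/4, -7/2, -7/57, 4*sqrt(3)}), ProductSet(Interval.Lopen(1/6, 4*sqrt(5)), Interval(-91/4, -7/2)), ProductSet(Interval(4*sqrt(5), 90), {82, 6*sqrt(2)}))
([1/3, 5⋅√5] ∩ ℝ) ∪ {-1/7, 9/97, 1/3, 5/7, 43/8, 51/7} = {-1/7, 9/97} ∪ [1/3, 5⋅√5]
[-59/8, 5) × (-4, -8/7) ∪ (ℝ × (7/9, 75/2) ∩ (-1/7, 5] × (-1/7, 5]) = ([-59/8, 5) × (-4, -8/7)) ∪ ((-1/7, 5] × (7/9, 5])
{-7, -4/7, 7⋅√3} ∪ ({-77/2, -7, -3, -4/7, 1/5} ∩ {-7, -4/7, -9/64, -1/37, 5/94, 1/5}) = {-7, -4/7, 1/5, 7⋅√3}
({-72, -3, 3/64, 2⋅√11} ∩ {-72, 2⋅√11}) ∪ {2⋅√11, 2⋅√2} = {-72, 2⋅√11, 2⋅√2}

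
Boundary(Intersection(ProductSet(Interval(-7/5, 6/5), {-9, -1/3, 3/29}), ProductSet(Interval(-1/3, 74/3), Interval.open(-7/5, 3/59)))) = ProductSet(Interval(-1/3, 6/5), {-1/3})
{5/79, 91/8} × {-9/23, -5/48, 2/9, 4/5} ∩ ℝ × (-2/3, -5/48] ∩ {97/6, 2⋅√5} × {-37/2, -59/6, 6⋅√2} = ∅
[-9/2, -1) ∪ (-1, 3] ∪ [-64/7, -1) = [-64/7, -1) ∪ (-1, 3]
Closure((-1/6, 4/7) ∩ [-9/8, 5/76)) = [-1/6, 5/76]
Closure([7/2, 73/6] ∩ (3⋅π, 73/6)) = [3⋅π, 73/6]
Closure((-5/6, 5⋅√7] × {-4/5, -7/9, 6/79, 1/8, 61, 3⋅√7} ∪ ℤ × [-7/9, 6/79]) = (ℤ × [-7/9, 6/79]) ∪ ([-5/6, 5⋅√7] × {-4/5, -7/9, 6/79, 1/8, 61, 3⋅√7})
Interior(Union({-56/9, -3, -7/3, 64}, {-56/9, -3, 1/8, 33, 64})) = EmptySet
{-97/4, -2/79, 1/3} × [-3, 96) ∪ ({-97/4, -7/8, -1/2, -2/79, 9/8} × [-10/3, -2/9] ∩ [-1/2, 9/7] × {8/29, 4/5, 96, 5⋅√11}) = {-97/4, -2/79, 1/3} × [-3, 96)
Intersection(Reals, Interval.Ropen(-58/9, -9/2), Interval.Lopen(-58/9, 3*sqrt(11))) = Interval.open(-58/9, -9/2)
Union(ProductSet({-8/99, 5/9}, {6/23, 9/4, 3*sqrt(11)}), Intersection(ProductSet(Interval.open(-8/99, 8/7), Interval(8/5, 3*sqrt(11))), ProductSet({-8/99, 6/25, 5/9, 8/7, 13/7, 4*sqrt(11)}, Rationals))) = Union(ProductSet({-8/99, 5/9}, {6/23, 9/4, 3*sqrt(11)}), ProductSet({6/25, 5/9}, Intersection(Interval(8/5, 3*sqrt(11)), Rationals)))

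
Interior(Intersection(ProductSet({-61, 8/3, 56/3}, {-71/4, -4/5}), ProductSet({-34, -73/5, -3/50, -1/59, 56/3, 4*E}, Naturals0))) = EmptySet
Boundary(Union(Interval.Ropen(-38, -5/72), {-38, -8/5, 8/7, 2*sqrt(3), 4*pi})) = {-38, -5/72, 8/7, 2*sqrt(3), 4*pi}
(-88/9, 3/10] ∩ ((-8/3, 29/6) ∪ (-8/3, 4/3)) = (-8/3, 3/10]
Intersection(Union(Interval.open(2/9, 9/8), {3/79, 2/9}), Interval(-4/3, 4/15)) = Union({3/79}, Interval(2/9, 4/15))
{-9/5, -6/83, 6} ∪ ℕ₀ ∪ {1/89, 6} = {-9/5, -6/83, 1/89} ∪ ℕ₀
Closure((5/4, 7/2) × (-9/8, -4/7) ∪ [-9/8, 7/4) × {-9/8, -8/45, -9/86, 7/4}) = ({5/4, 7/2} × [-9/8, -4/7]) ∪ ([5/4, 7/2] × {-9/8, -4/7}) ∪ ([-9/8, 7/4] × {-9/8, -8/45, -9/86, 7/4}) ∪ ((5/4, 7/2) × (-9/8, -4/7))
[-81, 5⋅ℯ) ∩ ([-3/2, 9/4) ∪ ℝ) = [-81, 5⋅ℯ)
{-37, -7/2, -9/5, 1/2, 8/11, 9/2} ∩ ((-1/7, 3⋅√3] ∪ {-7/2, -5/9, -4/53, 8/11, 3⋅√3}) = {-7/2, 1/2, 8/11, 9/2}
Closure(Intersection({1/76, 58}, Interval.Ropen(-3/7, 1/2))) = {1/76}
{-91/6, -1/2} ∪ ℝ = ℝ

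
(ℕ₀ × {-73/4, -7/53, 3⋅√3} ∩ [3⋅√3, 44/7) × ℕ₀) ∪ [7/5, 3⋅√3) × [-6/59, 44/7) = [7/5, 3⋅√3) × [-6/59, 44/7)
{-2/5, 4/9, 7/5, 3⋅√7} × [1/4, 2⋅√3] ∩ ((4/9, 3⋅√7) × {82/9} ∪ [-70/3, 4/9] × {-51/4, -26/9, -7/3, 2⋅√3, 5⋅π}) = {-2/5, 4/9} × {2⋅√3}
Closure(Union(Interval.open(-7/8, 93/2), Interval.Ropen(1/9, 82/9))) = Interval(-7/8, 93/2)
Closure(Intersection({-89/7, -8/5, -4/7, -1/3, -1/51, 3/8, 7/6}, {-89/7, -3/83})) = {-89/7}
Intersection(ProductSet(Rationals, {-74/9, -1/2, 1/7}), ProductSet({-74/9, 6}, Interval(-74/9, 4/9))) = ProductSet({-74/9, 6}, {-74/9, -1/2, 1/7})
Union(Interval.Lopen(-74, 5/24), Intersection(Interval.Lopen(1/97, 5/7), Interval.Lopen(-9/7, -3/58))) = Interval.Lopen(-74, 5/24)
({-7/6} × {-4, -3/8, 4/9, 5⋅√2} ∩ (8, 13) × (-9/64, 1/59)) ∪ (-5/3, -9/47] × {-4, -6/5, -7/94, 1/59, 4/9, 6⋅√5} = (-5/3, -9/47] × {-4, -6/5, -7/94, 1/59, 4/9, 6⋅√5}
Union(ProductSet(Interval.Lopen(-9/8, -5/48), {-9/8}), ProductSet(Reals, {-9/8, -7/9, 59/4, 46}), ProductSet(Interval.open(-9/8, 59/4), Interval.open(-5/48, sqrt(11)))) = Union(ProductSet(Interval.open(-9/8, 59/4), Interval.open(-5/48, sqrt(11))), ProductSet(Reals, {-9/8, -7/9, 59/4, 46}))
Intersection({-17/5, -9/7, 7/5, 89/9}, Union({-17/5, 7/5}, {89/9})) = {-17/5, 7/5, 89/9}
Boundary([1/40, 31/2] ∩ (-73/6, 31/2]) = {1/40, 31/2}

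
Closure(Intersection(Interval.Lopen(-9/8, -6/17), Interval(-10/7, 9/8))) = Interval(-9/8, -6/17)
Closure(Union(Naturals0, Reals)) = Reals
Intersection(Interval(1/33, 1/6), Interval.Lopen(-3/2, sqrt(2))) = Interval(1/33, 1/6)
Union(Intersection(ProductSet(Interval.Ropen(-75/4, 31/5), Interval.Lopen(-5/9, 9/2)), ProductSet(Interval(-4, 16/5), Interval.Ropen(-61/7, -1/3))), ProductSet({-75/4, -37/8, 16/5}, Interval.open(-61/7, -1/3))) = Union(ProductSet({-75/4, -37/8, 16/5}, Interval.open(-61/7, -1/3)), ProductSet(Interval(-4, 16/5), Interval.open(-5/9, -1/3)))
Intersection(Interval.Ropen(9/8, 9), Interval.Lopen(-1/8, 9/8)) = {9/8}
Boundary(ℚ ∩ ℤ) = ℤ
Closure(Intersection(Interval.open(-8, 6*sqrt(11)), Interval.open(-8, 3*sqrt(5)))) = Interval(-8, 3*sqrt(5))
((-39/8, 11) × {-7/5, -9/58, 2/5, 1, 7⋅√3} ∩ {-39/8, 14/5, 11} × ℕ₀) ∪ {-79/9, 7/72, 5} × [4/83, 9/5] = ({14/5} × {1}) ∪ ({-79/9, 7/72, 5} × [4/83, 9/5])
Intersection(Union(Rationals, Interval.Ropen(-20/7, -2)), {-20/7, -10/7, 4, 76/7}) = {-20/7, -10/7, 4, 76/7}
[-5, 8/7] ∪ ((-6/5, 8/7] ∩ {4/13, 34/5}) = [-5, 8/7]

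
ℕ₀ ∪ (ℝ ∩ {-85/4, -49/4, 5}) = {-85/4, -49/4} ∪ ℕ₀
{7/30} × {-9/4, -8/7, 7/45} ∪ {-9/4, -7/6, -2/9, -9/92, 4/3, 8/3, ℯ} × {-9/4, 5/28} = ({7/30} × {-9/4, -8/7, 7/45}) ∪ ({-9/4, -7/6, -2/9, -9/92, 4/3, 8/3, ℯ} × {-9/4, 5/28})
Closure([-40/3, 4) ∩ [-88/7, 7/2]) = [-88/7, 7/2]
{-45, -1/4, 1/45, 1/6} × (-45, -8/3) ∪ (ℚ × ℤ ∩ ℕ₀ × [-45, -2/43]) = (ℕ₀ × {-45, -44, …, -1}) ∪ ({-45, -1/4, 1/45, 1/6} × (-45, -8/3))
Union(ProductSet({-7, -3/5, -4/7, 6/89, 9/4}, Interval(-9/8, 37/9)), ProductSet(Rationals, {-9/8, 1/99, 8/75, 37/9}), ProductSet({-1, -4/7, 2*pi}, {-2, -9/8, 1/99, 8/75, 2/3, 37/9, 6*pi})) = Union(ProductSet({-1, -4/7, 2*pi}, {-2, -9/8, 1/99, 8/75, 2/3, 37/9, 6*pi}), ProductSet({-7, -3/5, -4/7, 6/89, 9/4}, Interval(-9/8, 37/9)), ProductSet(Rationals, {-9/8, 1/99, 8/75, 37/9}))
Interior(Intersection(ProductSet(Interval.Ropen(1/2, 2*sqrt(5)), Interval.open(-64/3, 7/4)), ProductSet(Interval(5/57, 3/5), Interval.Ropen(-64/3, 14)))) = ProductSet(Interval.open(1/2, 3/5), Interval.open(-64/3, 7/4))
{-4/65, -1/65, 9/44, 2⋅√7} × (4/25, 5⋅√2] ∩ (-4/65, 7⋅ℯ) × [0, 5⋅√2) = {-1/65, 9/44, 2⋅√7} × (4/25, 5⋅√2)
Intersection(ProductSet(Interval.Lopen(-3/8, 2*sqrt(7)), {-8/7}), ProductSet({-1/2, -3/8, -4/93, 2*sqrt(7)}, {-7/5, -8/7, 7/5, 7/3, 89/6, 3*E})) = ProductSet({-4/93, 2*sqrt(7)}, {-8/7})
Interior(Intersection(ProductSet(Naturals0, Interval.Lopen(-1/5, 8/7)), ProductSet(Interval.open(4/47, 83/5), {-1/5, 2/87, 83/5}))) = EmptySet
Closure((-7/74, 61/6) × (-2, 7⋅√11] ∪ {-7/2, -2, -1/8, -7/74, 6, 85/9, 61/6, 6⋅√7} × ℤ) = ({-7/74, 61/6} × [-2, 7⋅√11]) ∪ ([-7/74, 61/6] × {-2, 7⋅√11}) ∪ ({-7/2, -2, -1/8, -7/74, 6, 85/9, 61/6, 6⋅√7} × ℤ) ∪ ((-7/74, 61/6) × (-2, 7⋅√11])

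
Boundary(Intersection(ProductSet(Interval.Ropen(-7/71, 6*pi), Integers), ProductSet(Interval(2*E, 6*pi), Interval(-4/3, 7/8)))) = ProductSet(Interval(2*E, 6*pi), Range(-1, 1, 1))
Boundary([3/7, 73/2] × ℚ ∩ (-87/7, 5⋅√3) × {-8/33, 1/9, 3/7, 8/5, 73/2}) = [3/7, 5⋅√3] × {-8/33, 1/9, 3/7, 8/5, 73/2}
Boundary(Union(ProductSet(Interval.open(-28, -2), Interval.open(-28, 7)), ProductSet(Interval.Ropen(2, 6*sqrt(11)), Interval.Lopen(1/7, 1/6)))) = Union(ProductSet({-28, -2}, Interval(-28, 7)), ProductSet({2, 6*sqrt(11)}, Interval(1/7, 1/6)), ProductSet(Interval(-28, -2), {-28, 7}), ProductSet(Interval(2, 6*sqrt(11)), {1/7, 1/6}))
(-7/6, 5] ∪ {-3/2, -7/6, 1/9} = {-3/2} ∪ [-7/6, 5]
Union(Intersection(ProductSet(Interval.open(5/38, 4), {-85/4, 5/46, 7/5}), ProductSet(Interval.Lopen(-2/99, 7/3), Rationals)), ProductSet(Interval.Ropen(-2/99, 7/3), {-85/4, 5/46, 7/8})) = Union(ProductSet(Interval.Ropen(-2/99, 7/3), {-85/4, 5/46, 7/8}), ProductSet(Interval.Lopen(5/38, 7/3), {-85/4, 5/46, 7/5}))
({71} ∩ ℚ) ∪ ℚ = ℚ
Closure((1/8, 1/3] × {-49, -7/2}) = [1/8, 1/3] × {-49, -7/2}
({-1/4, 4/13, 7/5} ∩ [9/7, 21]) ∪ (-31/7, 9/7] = (-31/7, 9/7] ∪ {7/5}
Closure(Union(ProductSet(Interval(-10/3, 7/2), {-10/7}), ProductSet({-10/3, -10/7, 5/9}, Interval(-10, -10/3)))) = Union(ProductSet({-10/3, -10/7, 5/9}, Interval(-10, -10/3)), ProductSet(Interval(-10/3, 7/2), {-10/7}))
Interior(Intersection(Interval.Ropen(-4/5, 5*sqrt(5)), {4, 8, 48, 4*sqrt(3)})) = EmptySet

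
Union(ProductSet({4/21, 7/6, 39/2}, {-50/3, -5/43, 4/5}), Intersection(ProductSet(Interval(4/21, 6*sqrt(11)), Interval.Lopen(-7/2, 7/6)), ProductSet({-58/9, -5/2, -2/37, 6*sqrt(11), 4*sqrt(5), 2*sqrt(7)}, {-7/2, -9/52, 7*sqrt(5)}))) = Union(ProductSet({4/21, 7/6, 39/2}, {-50/3, -5/43, 4/5}), ProductSet({6*sqrt(11), 4*sqrt(5), 2*sqrt(7)}, {-9/52}))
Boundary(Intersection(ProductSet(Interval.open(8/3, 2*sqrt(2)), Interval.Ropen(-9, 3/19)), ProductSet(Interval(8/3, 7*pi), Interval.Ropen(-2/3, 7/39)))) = Union(ProductSet({8/3, 2*sqrt(2)}, Interval(-2/3, 3/19)), ProductSet(Interval(8/3, 2*sqrt(2)), {-2/3, 3/19}))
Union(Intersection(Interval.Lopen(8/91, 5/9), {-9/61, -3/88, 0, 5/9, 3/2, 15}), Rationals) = Rationals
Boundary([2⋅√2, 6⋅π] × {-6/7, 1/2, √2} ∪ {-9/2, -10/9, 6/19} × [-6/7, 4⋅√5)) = ({-9/2, -10/9, 6/19} × [-6/7, 4⋅√5]) ∪ ([2⋅√2, 6⋅π] × {-6/7, 1/2, √2})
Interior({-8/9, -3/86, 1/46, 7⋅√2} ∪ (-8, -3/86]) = (-8, -3/86)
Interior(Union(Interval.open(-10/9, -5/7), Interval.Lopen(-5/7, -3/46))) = Union(Interval.open(-10/9, -5/7), Interval.open(-5/7, -3/46))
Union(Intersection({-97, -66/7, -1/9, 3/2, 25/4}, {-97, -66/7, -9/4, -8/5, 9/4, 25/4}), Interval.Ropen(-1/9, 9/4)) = Union({-97, -66/7, 25/4}, Interval.Ropen(-1/9, 9/4))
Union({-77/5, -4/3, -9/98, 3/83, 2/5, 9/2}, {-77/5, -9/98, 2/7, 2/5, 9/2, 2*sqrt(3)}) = {-77/5, -4/3, -9/98, 3/83, 2/7, 2/5, 9/2, 2*sqrt(3)}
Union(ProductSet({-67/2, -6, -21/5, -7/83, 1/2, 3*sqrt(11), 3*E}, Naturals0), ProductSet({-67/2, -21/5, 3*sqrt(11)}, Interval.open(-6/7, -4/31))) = Union(ProductSet({-67/2, -21/5, 3*sqrt(11)}, Interval.open(-6/7, -4/31)), ProductSet({-67/2, -6, -21/5, -7/83, 1/2, 3*sqrt(11), 3*E}, Naturals0))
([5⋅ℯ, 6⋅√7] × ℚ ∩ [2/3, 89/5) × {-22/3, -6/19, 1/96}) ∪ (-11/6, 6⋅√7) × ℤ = ((-11/6, 6⋅√7) × ℤ) ∪ ([5⋅ℯ, 6⋅√7] × {-22/3, -6/19, 1/96})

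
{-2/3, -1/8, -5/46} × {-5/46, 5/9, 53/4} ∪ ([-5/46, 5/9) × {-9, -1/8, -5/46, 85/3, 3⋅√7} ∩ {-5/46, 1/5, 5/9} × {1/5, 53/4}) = {-2/3, -1/8, -5/46} × {-5/46, 5/9, 53/4}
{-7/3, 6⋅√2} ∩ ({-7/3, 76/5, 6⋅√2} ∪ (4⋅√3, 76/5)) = {-7/3, 6⋅√2}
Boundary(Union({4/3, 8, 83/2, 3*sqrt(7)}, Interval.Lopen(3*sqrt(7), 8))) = {4/3, 8, 83/2, 3*sqrt(7)}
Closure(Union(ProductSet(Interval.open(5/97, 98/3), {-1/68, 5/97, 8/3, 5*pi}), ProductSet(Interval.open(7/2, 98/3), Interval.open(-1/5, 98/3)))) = Union(ProductSet({7/2, 98/3}, Interval(-1/5, 98/3)), ProductSet(Interval(5/97, 98/3), {-1/68, 5/97, 8/3, 5*pi}), ProductSet(Interval(7/2, 98/3), {-1/5, 98/3}), ProductSet(Interval.open(7/2, 98/3), Interval.open(-1/5, 98/3)))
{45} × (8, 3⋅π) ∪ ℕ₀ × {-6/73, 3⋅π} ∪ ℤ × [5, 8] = (ℤ × [5, 8]) ∪ (ℕ₀ × {-6/73, 3⋅π}) ∪ ({45} × (8, 3⋅π))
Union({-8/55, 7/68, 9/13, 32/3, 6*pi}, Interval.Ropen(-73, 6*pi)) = Interval(-73, 6*pi)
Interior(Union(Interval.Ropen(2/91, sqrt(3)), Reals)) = Interval(-oo, oo)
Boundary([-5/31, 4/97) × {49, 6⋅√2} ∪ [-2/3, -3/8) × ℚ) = ([-2/3, -3/8] × ℝ) ∪ ([-5/31, 4/97] × {49, 6⋅√2})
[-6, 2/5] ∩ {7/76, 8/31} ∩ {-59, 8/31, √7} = {8/31}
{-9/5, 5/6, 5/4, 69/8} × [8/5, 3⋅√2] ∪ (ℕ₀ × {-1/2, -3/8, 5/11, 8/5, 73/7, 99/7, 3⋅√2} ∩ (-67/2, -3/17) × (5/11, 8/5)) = {-9/5, 5/6, 5/4, 69/8} × [8/5, 3⋅√2]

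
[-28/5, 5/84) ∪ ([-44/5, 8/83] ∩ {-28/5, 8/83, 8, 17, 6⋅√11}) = [-28/5, 5/84) ∪ {8/83}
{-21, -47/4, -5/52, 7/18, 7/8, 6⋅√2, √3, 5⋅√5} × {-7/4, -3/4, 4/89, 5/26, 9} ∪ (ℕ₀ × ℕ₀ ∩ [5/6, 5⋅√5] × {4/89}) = {-21, -47/4, -5/52, 7/18, 7/8, 6⋅√2, √3, 5⋅√5} × {-7/4, -3/4, 4/89, 5/26, 9}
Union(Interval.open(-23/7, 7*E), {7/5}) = Interval.open(-23/7, 7*E)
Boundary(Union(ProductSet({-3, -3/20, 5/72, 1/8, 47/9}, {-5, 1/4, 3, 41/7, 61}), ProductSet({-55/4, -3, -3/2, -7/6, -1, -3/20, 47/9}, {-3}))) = Union(ProductSet({-3, -3/20, 5/72, 1/8, 47/9}, {-5, 1/4, 3, 41/7, 61}), ProductSet({-55/4, -3, -3/2, -7/6, -1, -3/20, 47/9}, {-3}))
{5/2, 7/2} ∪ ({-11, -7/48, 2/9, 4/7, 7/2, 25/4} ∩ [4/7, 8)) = {4/7, 5/2, 7/2, 25/4}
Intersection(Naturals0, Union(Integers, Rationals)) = Naturals0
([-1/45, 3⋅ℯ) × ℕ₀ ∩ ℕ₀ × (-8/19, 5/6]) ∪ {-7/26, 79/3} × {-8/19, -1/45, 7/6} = ({-7/26, 79/3} × {-8/19, -1/45, 7/6}) ∪ ({0, 1, …, 8} × {0})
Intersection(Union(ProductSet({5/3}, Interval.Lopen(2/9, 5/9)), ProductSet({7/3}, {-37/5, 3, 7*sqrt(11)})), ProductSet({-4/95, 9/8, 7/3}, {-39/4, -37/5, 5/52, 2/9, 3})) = ProductSet({7/3}, {-37/5, 3})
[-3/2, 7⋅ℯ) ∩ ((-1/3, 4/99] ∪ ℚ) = [-1/3, 4/99] ∪ (ℚ ∩ [-3/2, 7⋅ℯ))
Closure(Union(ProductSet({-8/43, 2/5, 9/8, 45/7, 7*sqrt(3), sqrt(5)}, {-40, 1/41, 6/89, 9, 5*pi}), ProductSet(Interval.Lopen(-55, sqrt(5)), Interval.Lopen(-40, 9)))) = Union(ProductSet({-55, sqrt(5)}, Interval(-40, 9)), ProductSet({-8/43, 2/5, 9/8, 45/7, 7*sqrt(3), sqrt(5)}, {-40, 1/41, 6/89, 9, 5*pi}), ProductSet(Interval(-55, sqrt(5)), {-40, 9}), ProductSet(Interval.Lopen(-55, sqrt(5)), Interval.Lopen(-40, 9)))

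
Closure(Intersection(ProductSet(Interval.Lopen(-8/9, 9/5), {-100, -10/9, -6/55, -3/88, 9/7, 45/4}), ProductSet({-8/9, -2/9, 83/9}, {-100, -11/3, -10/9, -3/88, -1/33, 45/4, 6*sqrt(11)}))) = ProductSet({-2/9}, {-100, -10/9, -3/88, 45/4})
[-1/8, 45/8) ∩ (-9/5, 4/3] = [-1/8, 4/3]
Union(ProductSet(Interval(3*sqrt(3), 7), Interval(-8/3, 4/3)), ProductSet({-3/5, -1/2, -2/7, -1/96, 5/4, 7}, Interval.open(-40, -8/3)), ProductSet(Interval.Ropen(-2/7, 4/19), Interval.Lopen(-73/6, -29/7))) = Union(ProductSet({-3/5, -1/2, -2/7, -1/96, 5/4, 7}, Interval.open(-40, -8/3)), ProductSet(Interval.Ropen(-2/7, 4/19), Interval.Lopen(-73/6, -29/7)), ProductSet(Interval(3*sqrt(3), 7), Interval(-8/3, 4/3)))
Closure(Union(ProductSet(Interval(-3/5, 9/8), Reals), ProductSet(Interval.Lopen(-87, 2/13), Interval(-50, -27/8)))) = Union(ProductSet(Interval(-87, 2/13), Interval(-50, -27/8)), ProductSet(Interval(-3/5, 9/8), Reals))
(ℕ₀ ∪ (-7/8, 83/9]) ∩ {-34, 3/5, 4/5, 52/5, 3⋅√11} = {3/5, 4/5}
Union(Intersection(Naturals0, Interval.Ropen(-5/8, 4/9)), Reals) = Union(Range(0, 1, 1), Reals)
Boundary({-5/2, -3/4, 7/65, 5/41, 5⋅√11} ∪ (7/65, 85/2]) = {-5/2, -3/4, 7/65, 85/2}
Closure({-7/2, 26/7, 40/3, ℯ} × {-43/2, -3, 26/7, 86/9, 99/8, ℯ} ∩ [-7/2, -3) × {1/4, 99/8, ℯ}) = {-7/2} × {99/8, ℯ}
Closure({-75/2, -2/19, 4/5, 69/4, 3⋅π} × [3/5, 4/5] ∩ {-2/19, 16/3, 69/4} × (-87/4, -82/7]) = ∅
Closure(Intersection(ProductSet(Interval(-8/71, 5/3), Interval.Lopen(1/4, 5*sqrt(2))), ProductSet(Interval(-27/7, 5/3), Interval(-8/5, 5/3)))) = ProductSet(Interval(-8/71, 5/3), Interval(1/4, 5/3))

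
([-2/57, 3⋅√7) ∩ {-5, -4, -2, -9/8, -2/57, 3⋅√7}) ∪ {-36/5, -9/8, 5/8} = {-36/5, -9/8, -2/57, 5/8}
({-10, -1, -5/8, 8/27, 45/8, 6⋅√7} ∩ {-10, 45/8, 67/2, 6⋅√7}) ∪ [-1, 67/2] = {-10} ∪ [-1, 67/2]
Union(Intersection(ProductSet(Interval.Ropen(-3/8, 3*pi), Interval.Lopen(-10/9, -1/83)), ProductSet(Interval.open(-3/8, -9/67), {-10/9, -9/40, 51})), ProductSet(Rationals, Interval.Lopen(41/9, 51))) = Union(ProductSet(Interval.open(-3/8, -9/67), {-9/40}), ProductSet(Rationals, Interval.Lopen(41/9, 51)))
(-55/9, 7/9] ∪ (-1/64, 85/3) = (-55/9, 85/3)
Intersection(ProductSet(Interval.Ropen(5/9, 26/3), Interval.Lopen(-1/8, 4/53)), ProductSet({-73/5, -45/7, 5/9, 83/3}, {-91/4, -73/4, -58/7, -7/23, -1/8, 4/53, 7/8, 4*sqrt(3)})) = ProductSet({5/9}, {4/53})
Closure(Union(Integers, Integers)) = Integers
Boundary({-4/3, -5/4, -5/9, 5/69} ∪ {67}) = {-4/3, -5/4, -5/9, 5/69, 67}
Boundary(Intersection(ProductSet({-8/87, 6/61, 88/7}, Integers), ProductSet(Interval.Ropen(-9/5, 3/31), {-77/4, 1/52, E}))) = EmptySet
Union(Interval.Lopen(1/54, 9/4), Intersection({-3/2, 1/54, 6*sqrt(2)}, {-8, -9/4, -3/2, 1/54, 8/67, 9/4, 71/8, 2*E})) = Union({-3/2}, Interval(1/54, 9/4))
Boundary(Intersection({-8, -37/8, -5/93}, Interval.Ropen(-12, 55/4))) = {-8, -37/8, -5/93}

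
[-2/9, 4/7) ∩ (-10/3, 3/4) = [-2/9, 4/7)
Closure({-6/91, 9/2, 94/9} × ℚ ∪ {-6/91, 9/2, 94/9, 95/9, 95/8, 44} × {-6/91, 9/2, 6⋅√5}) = ({-6/91, 9/2, 94/9} × ℝ) ∪ ({-6/91, 9/2, 94/9, 95/9, 95/8, 44} × {-6/91, 9/2, 6⋅√5})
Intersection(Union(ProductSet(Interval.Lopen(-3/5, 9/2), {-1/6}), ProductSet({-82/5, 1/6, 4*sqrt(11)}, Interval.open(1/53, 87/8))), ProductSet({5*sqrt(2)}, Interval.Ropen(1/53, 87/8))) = EmptySet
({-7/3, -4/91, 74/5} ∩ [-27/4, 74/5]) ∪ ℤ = ℤ ∪ {-7/3, -4/91, 74/5}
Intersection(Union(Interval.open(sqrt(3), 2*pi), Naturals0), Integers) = Union(Naturals0, Range(2, 7, 1))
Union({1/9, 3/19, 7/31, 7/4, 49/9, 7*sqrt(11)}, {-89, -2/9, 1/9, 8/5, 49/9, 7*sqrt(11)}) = {-89, -2/9, 1/9, 3/19, 7/31, 8/5, 7/4, 49/9, 7*sqrt(11)}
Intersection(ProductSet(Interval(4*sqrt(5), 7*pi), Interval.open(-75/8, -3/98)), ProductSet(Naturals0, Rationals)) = ProductSet(Range(9, 22, 1), Intersection(Interval.open(-75/8, -3/98), Rationals))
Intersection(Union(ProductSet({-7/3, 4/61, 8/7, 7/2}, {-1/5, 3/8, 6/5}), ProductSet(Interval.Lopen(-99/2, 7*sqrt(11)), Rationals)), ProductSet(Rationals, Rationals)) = ProductSet(Intersection(Interval.Lopen(-99/2, 7*sqrt(11)), Rationals), Rationals)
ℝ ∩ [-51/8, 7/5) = [-51/8, 7/5)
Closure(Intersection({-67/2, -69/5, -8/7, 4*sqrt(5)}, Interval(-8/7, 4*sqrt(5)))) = {-8/7, 4*sqrt(5)}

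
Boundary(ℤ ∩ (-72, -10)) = {-71, -70, …, -11}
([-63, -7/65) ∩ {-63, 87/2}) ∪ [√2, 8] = {-63} ∪ [√2, 8]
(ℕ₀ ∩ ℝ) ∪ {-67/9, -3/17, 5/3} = {-67/9, -3/17, 5/3} ∪ ℕ₀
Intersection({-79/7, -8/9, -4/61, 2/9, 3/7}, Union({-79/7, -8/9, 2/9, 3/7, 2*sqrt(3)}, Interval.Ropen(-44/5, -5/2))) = {-79/7, -8/9, 2/9, 3/7}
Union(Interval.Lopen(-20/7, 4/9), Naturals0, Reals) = Union(Interval(-oo, oo), Naturals0)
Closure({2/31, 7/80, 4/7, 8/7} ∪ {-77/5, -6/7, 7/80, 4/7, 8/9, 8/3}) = {-77/5, -6/7, 2/31, 7/80, 4/7, 8/9, 8/7, 8/3}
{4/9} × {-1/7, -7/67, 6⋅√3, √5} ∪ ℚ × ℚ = (ℚ × ℚ) ∪ ({4/9} × {-1/7, -7/67, 6⋅√3, √5})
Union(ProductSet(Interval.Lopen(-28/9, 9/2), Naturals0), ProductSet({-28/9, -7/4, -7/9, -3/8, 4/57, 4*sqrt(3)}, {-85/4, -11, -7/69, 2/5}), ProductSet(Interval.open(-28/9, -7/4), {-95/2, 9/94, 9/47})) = Union(ProductSet({-28/9, -7/4, -7/9, -3/8, 4/57, 4*sqrt(3)}, {-85/4, -11, -7/69, 2/5}), ProductSet(Interval.open(-28/9, -7/4), {-95/2, 9/94, 9/47}), ProductSet(Interval.Lopen(-28/9, 9/2), Naturals0))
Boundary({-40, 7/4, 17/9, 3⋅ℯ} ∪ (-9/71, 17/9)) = {-40, -9/71, 17/9, 3⋅ℯ}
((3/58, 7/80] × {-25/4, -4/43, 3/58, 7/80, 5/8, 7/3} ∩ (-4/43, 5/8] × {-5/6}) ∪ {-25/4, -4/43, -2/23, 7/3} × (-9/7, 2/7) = {-25/4, -4/43, -2/23, 7/3} × (-9/7, 2/7)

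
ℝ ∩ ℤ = ℤ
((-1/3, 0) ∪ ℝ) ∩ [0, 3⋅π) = [0, 3⋅π)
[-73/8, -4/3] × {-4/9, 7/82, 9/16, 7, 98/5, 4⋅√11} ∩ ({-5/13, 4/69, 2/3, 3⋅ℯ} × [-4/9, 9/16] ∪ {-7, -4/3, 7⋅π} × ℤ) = {-7, -4/3} × {7}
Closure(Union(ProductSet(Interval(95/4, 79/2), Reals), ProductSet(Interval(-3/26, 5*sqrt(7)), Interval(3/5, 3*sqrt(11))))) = Union(ProductSet(Interval(-3/26, 5*sqrt(7)), Interval(3/5, 3*sqrt(11))), ProductSet(Interval(95/4, 79/2), Reals))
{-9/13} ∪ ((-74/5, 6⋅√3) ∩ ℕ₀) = {-9/13} ∪ {0, 1, …, 10}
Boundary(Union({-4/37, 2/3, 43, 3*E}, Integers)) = Union({-4/37, 2/3, 3*E}, Integers)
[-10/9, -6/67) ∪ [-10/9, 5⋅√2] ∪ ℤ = ℤ ∪ [-10/9, 5⋅√2]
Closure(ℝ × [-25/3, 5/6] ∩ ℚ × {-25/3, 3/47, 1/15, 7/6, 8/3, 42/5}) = ℝ × {-25/3, 3/47, 1/15}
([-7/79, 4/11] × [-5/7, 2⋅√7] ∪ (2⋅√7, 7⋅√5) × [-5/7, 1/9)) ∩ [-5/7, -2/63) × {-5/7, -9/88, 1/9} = [-7/79, -2/63) × {-5/7, -9/88, 1/9}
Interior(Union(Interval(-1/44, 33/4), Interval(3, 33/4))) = Interval.open(-1/44, 33/4)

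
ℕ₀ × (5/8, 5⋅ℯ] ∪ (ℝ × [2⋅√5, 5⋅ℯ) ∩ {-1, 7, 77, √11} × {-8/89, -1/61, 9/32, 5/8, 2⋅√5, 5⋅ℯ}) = (ℕ₀ × (5/8, 5⋅ℯ]) ∪ ({-1, 7, 77, √11} × {2⋅√5})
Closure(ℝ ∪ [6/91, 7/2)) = (-∞, ∞)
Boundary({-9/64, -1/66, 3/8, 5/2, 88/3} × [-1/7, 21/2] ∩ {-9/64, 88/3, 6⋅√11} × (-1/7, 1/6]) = {-9/64, 88/3} × [-1/7, 1/6]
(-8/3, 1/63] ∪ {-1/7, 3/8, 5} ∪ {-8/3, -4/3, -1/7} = [-8/3, 1/63] ∪ {3/8, 5}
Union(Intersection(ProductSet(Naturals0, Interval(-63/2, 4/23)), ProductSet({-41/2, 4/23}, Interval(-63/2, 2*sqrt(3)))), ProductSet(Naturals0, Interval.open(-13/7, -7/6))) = ProductSet(Naturals0, Interval.open(-13/7, -7/6))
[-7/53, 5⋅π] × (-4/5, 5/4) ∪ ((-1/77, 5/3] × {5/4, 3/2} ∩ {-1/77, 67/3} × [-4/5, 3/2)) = [-7/53, 5⋅π] × (-4/5, 5/4)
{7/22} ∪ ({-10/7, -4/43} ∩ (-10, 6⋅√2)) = {-10/7, -4/43, 7/22}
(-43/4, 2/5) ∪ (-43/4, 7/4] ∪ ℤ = ℤ ∪ (-43/4, 7/4]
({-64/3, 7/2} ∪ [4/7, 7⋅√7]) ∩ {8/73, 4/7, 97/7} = {4/7, 97/7}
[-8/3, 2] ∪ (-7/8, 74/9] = [-8/3, 74/9]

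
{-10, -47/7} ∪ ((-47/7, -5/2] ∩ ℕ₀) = {-10, -47/7}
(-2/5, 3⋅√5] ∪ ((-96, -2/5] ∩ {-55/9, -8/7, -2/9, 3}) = {-55/9, -8/7} ∪ (-2/5, 3⋅√5]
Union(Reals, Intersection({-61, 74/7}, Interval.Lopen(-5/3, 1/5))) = Reals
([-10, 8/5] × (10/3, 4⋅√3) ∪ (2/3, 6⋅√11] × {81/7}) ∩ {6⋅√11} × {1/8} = ∅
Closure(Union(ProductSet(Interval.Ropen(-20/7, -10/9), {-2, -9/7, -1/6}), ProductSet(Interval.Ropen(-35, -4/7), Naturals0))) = Union(ProductSet(Interval(-35, -4/7), Naturals0), ProductSet(Interval(-20/7, -10/9), {-2, -9/7, -1/6}))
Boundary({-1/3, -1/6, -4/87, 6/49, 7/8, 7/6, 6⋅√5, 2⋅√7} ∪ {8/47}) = {-1/3, -1/6, -4/87, 6/49, 8/47, 7/8, 7/6, 6⋅√5, 2⋅√7}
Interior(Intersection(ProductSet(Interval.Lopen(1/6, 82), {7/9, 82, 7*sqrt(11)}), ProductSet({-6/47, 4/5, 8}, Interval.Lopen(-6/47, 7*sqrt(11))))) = EmptySet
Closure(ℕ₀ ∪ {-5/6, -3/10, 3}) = {-5/6, -3/10} ∪ ℕ₀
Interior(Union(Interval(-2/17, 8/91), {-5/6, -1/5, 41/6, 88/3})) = Interval.open(-2/17, 8/91)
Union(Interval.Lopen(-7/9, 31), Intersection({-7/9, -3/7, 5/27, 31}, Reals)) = Interval(-7/9, 31)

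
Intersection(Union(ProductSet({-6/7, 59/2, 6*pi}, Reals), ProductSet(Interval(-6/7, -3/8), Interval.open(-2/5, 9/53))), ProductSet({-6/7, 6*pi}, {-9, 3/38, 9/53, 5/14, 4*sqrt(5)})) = ProductSet({-6/7, 6*pi}, {-9, 3/38, 9/53, 5/14, 4*sqrt(5)})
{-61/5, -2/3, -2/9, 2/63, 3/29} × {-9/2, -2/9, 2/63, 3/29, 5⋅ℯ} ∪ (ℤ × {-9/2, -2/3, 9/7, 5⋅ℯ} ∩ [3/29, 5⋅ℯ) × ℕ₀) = {-61/5, -2/3, -2/9, 2/63, 3/29} × {-9/2, -2/9, 2/63, 3/29, 5⋅ℯ}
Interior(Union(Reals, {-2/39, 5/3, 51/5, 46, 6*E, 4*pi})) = Reals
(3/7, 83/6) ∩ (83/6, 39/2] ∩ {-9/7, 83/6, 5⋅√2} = ∅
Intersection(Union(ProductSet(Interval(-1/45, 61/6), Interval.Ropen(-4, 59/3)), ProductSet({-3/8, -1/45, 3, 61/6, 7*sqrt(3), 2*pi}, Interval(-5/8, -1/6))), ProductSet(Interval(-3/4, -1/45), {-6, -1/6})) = ProductSet({-3/8, -1/45}, {-1/6})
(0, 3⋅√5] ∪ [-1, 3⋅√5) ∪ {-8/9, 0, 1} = [-1, 3⋅√5]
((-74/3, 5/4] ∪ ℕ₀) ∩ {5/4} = {5/4}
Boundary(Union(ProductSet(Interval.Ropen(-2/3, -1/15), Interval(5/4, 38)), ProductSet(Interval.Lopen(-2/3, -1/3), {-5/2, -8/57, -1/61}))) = Union(ProductSet({-2/3, -1/15}, Interval(5/4, 38)), ProductSet(Interval(-2/3, -1/3), {-5/2, -8/57, -1/61}), ProductSet(Interval(-2/3, -1/15), {5/4, 38}))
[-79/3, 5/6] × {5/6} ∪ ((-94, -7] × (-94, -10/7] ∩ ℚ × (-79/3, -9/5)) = ([-79/3, 5/6] × {5/6}) ∪ ((ℚ ∩ (-94, -7]) × (-79/3, -9/5))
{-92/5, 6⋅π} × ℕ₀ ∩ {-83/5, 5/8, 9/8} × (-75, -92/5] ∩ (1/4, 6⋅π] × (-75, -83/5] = ∅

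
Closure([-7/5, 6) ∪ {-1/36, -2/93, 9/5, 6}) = [-7/5, 6]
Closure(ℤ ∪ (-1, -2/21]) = ℤ ∪ [-1, -2/21]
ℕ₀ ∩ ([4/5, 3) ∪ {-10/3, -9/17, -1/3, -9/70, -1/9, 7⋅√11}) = {1, 2}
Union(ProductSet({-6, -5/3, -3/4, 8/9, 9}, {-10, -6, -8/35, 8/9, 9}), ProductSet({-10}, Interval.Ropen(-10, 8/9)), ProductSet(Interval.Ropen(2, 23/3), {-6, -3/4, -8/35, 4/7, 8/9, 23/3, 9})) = Union(ProductSet({-10}, Interval.Ropen(-10, 8/9)), ProductSet({-6, -5/3, -3/4, 8/9, 9}, {-10, -6, -8/35, 8/9, 9}), ProductSet(Interval.Ropen(2, 23/3), {-6, -3/4, -8/35, 4/7, 8/9, 23/3, 9}))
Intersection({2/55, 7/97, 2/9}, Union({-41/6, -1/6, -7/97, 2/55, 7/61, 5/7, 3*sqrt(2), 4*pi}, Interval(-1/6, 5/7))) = {2/55, 7/97, 2/9}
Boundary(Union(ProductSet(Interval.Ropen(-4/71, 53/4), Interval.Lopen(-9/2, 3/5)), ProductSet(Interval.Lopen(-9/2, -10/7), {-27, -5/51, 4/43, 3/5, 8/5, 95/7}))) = Union(ProductSet({-4/71, 53/4}, Interval(-9/2, 3/5)), ProductSet(Interval(-9/2, -10/7), {-27, -5/51, 4/43, 3/5, 8/5, 95/7}), ProductSet(Interval(-4/71, 53/4), {-9/2, 3/5}))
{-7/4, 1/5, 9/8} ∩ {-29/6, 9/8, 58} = {9/8}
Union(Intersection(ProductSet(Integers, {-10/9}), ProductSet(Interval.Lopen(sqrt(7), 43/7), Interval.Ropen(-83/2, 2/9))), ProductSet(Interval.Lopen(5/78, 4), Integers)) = Union(ProductSet(Interval.Lopen(5/78, 4), Integers), ProductSet(Range(3, 7, 1), {-10/9}))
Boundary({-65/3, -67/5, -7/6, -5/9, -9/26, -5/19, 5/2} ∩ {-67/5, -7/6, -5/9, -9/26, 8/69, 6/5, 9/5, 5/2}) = {-67/5, -7/6, -5/9, -9/26, 5/2}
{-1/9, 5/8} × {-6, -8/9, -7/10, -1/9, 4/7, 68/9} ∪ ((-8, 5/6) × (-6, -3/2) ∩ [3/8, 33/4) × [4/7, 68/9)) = {-1/9, 5/8} × {-6, -8/9, -7/10, -1/9, 4/7, 68/9}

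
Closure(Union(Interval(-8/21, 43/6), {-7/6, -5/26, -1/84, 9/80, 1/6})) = Union({-7/6}, Interval(-8/21, 43/6))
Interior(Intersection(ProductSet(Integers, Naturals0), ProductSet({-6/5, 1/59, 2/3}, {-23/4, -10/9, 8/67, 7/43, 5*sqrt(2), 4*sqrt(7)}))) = EmptySet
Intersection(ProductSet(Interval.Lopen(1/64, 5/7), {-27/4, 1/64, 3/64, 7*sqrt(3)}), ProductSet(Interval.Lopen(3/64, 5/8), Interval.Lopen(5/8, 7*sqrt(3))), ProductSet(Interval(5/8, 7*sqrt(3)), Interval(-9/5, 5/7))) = EmptySet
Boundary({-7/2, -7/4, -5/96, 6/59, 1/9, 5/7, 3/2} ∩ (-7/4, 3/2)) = {-5/96, 6/59, 1/9, 5/7}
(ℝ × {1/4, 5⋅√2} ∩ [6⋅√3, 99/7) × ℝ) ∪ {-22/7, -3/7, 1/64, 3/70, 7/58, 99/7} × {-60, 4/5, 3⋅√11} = ({-22/7, -3/7, 1/64, 3/70, 7/58, 99/7} × {-60, 4/5, 3⋅√11}) ∪ ([6⋅√3, 99/7) × {1/4, 5⋅√2})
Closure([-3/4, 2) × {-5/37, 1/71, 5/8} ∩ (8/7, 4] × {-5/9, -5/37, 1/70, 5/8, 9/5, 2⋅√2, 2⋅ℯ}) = [8/7, 2] × {-5/37, 5/8}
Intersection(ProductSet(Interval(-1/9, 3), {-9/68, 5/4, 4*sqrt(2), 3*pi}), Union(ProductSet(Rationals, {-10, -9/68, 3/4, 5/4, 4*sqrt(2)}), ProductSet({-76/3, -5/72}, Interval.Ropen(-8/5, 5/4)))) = ProductSet(Intersection(Interval(-1/9, 3), Rationals), {-9/68, 5/4, 4*sqrt(2)})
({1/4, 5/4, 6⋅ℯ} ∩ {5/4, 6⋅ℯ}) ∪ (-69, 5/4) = (-69, 5/4] ∪ {6⋅ℯ}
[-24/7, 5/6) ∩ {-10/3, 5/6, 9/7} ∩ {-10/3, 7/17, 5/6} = {-10/3}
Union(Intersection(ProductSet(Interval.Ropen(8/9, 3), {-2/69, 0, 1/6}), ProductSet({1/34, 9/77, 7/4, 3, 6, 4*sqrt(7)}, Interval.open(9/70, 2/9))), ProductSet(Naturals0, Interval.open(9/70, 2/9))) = Union(ProductSet({7/4}, {1/6}), ProductSet(Naturals0, Interval.open(9/70, 2/9)))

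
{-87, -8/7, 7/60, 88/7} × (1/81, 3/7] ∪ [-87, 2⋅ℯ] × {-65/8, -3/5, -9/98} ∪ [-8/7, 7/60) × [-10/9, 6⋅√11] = ({-87, -8/7, 7/60, 88/7} × (1/81, 3/7]) ∪ ([-87, 2⋅ℯ] × {-65/8, -3/5, -9/98}) ∪ ([-8/7, 7/60) × [-10/9, 6⋅√11])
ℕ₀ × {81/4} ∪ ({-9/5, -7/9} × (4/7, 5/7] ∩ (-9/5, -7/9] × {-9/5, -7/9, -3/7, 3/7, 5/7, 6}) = (ℕ₀ × {81/4}) ∪ ({-7/9} × {5/7})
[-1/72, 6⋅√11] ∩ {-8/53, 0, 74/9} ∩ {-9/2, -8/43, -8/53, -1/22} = ∅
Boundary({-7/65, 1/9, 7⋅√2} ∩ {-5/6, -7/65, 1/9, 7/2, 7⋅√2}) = {-7/65, 1/9, 7⋅√2}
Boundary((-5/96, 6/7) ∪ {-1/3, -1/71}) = {-1/3, -5/96, 6/7}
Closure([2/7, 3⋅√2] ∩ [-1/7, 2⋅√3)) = [2/7, 2⋅√3]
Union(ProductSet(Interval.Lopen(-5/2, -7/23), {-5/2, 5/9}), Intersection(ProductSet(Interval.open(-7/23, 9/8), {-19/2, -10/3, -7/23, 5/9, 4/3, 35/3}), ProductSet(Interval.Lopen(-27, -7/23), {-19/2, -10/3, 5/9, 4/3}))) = ProductSet(Interval.Lopen(-5/2, -7/23), {-5/2, 5/9})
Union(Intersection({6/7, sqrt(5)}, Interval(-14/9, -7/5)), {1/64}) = {1/64}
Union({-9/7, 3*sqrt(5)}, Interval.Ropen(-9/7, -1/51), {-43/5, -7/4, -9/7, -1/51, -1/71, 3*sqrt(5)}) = Union({-43/5, -7/4, -1/71, 3*sqrt(5)}, Interval(-9/7, -1/51))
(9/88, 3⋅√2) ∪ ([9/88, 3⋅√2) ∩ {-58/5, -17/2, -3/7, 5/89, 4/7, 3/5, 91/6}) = (9/88, 3⋅√2)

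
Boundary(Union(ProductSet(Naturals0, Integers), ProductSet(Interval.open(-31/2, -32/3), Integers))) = ProductSet(Union(Complement(Naturals0, Interval.open(-31/2, -32/3)), Interval(-31/2, -32/3), Naturals0), Integers)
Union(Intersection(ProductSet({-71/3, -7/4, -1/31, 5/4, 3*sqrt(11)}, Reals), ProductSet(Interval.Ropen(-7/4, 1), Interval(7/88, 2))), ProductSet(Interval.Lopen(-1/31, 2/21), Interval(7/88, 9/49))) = Union(ProductSet({-7/4, -1/31}, Interval(7/88, 2)), ProductSet(Interval.Lopen(-1/31, 2/21), Interval(7/88, 9/49)))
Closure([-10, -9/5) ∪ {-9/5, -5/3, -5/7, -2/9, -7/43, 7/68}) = [-10, -9/5] ∪ {-5/3, -5/7, -2/9, -7/43, 7/68}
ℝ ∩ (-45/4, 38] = (-45/4, 38]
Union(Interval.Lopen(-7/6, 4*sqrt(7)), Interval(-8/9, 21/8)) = Interval.Lopen(-7/6, 4*sqrt(7))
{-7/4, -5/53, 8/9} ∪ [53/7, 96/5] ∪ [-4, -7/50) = [-4, -7/50) ∪ {-5/53, 8/9} ∪ [53/7, 96/5]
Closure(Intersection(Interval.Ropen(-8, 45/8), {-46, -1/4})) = {-1/4}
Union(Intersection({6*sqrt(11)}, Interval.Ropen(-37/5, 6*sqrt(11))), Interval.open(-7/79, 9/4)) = Interval.open(-7/79, 9/4)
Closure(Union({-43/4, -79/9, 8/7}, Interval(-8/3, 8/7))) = Union({-43/4, -79/9}, Interval(-8/3, 8/7))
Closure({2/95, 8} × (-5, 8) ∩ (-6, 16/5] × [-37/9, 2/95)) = {2/95} × [-37/9, 2/95]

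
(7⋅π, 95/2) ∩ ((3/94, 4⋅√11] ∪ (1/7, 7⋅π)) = ∅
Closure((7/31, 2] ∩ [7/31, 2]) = [7/31, 2]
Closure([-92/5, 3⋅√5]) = [-92/5, 3⋅√5]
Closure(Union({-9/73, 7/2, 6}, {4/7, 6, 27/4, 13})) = {-9/73, 4/7, 7/2, 6, 27/4, 13}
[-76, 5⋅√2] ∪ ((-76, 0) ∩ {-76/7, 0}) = [-76, 5⋅√2]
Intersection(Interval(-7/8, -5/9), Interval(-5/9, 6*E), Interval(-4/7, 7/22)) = {-5/9}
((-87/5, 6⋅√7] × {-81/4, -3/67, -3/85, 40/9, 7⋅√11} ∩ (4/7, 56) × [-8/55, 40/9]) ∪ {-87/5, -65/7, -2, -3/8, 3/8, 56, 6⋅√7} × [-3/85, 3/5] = ((4/7, 6⋅√7] × {-3/67, -3/85, 40/9}) ∪ ({-87/5, -65/7, -2, -3/8, 3/8, 56, 6⋅√7} × [-3/85, 3/5])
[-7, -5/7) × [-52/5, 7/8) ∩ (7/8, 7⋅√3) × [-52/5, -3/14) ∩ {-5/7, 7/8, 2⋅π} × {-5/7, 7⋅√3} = ∅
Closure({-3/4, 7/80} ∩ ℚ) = {-3/4, 7/80}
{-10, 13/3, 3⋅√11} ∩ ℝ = {-10, 13/3, 3⋅√11}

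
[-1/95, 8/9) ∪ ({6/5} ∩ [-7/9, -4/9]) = [-1/95, 8/9)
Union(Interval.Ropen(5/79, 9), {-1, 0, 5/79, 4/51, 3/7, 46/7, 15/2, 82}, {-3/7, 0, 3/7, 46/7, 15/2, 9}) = Union({-1, -3/7, 0, 82}, Interval(5/79, 9))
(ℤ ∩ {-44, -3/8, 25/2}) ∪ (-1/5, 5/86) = {-44} ∪ (-1/5, 5/86)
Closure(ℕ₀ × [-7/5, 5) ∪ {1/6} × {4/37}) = ({1/6} × {4/37}) ∪ (ℕ₀ × [-7/5, 5])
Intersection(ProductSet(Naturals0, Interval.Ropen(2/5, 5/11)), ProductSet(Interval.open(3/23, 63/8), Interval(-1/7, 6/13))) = ProductSet(Range(1, 8, 1), Interval.Ropen(2/5, 5/11))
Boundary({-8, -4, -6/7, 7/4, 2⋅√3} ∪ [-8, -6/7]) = {-8, -6/7, 7/4, 2⋅√3}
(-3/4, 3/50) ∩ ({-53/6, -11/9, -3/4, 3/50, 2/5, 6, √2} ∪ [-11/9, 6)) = (-3/4, 3/50)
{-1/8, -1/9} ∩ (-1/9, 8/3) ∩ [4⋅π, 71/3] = ∅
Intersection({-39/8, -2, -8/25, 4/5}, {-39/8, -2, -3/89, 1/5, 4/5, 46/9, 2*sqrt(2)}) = {-39/8, -2, 4/5}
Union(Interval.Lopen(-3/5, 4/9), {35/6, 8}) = Union({35/6, 8}, Interval.Lopen(-3/5, 4/9))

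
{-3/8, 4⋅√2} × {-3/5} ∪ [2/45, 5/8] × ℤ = ([2/45, 5/8] × ℤ) ∪ ({-3/8, 4⋅√2} × {-3/5})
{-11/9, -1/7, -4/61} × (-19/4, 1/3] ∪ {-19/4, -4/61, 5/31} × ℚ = ({-19/4, -4/61, 5/31} × ℚ) ∪ ({-11/9, -1/7, -4/61} × (-19/4, 1/3])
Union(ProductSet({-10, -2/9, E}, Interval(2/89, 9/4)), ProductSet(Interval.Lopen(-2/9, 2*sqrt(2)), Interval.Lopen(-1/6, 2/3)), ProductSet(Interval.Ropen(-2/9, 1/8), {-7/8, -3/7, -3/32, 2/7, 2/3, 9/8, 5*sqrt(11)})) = Union(ProductSet({-10, -2/9, E}, Interval(2/89, 9/4)), ProductSet(Interval.Ropen(-2/9, 1/8), {-7/8, -3/7, -3/32, 2/7, 2/3, 9/8, 5*sqrt(11)}), ProductSet(Interval.Lopen(-2/9, 2*sqrt(2)), Interval.Lopen(-1/6, 2/3)))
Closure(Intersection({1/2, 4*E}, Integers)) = EmptySet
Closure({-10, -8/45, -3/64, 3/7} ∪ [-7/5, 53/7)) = {-10} ∪ [-7/5, 53/7]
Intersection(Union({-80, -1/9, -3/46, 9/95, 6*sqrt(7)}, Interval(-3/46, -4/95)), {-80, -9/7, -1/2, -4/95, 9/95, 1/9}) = {-80, -4/95, 9/95}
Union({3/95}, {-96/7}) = {-96/7, 3/95}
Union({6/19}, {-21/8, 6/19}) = {-21/8, 6/19}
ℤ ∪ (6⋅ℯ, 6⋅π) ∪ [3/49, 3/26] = ℤ ∪ [3/49, 3/26] ∪ (6⋅ℯ, 6⋅π)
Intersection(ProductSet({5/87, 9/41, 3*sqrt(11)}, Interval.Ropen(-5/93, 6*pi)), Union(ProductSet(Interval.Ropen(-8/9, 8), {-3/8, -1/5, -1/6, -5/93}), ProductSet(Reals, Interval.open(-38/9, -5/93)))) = ProductSet({5/87, 9/41}, {-5/93})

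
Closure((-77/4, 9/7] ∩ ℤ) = {-19, -18, …, 1}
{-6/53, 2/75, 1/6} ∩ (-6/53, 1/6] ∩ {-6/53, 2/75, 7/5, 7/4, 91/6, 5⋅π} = {2/75}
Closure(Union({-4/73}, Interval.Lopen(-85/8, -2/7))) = Union({-4/73}, Interval(-85/8, -2/7))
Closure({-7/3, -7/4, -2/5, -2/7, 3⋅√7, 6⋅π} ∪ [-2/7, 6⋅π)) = {-7/3, -7/4, -2/5} ∪ [-2/7, 6⋅π]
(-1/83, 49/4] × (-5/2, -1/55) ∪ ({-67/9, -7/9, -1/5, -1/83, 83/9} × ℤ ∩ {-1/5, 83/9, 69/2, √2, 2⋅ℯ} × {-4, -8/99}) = ({-1/5, 83/9} × {-4}) ∪ ((-1/83, 49/4] × (-5/2, -1/55))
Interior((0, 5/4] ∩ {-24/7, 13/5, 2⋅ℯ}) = ∅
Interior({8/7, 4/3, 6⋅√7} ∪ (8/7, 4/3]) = (8/7, 4/3)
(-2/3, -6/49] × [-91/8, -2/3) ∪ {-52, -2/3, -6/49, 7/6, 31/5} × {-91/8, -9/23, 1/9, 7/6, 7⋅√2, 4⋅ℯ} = ((-2/3, -6/49] × [-91/8, -2/3)) ∪ ({-52, -2/3, -6/49, 7/6, 31/5} × {-91/8, -9/23, 1/9, 7/6, 7⋅√2, 4⋅ℯ})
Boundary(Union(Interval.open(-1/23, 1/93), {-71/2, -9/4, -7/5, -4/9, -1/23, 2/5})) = {-71/2, -9/4, -7/5, -4/9, -1/23, 1/93, 2/5}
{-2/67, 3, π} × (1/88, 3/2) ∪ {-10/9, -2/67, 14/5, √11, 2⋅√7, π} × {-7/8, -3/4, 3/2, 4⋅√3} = ({-2/67, 3, π} × (1/88, 3/2)) ∪ ({-10/9, -2/67, 14/5, √11, 2⋅√7, π} × {-7/8, -3/4, 3/2, 4⋅√3})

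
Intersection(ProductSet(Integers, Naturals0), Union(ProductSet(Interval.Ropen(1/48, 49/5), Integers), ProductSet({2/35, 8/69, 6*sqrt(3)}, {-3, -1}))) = ProductSet(Range(1, 10, 1), Naturals0)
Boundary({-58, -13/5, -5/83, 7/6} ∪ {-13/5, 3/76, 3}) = {-58, -13/5, -5/83, 3/76, 7/6, 3}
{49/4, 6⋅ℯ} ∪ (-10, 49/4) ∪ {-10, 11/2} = [-10, 49/4] ∪ {6⋅ℯ}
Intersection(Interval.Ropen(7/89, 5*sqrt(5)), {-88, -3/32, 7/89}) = {7/89}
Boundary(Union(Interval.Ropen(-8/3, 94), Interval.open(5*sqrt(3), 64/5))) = {-8/3, 94}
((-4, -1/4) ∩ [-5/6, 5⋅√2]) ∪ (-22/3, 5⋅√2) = (-22/3, 5⋅√2)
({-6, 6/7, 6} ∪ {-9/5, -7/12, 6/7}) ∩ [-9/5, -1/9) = {-9/5, -7/12}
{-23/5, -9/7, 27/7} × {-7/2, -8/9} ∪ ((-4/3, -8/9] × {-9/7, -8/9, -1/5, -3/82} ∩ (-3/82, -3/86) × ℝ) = {-23/5, -9/7, 27/7} × {-7/2, -8/9}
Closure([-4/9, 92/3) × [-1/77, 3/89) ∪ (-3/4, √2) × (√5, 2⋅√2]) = ({-4/9, 92/3} × [-1/77, 3/89]) ∪ ([-4/9, 92/3] × {-1/77, 3/89}) ∪ ([-4/9, 92/3) × [-1/77, 3/89)) ∪ ({-3/4, √2} × [√5, 2⋅√2]) ∪ ([-3/4, √2] × {2⋅√2, √5}) ∪ ((-3/4, √2) × (√5, 2⋅√2])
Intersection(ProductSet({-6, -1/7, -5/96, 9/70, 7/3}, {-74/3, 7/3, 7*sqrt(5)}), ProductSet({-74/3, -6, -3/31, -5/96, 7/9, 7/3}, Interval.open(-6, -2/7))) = EmptySet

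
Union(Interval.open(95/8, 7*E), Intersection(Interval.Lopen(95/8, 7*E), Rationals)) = Union(Intersection(Interval.Lopen(95/8, 7*E), Rationals), Interval.open(95/8, 7*E))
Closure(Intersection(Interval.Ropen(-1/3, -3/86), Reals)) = Interval(-1/3, -3/86)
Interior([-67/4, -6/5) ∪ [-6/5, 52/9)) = (-67/4, 52/9)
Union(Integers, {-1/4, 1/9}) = Union({-1/4, 1/9}, Integers)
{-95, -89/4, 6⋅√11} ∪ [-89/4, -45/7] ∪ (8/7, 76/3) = {-95} ∪ [-89/4, -45/7] ∪ (8/7, 76/3)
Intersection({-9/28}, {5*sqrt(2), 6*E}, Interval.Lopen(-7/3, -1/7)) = EmptySet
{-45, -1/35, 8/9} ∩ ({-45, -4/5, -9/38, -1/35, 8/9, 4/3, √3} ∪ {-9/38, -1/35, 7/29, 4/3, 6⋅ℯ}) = {-45, -1/35, 8/9}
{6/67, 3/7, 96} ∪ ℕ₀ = ℕ₀ ∪ {6/67, 3/7}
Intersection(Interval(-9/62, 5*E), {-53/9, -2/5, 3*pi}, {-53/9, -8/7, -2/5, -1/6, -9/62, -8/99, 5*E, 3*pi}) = {3*pi}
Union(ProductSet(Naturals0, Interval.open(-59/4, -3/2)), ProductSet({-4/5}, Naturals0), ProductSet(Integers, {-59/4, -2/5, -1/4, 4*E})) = Union(ProductSet({-4/5}, Naturals0), ProductSet(Integers, {-59/4, -2/5, -1/4, 4*E}), ProductSet(Naturals0, Interval.open(-59/4, -3/2)))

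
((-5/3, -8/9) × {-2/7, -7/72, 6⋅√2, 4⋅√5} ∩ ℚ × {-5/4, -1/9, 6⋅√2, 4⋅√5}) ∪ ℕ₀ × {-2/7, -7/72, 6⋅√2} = (ℕ₀ × {-2/7, -7/72, 6⋅√2}) ∪ ((ℚ ∩ (-5/3, -8/9)) × {6⋅√2, 4⋅√5})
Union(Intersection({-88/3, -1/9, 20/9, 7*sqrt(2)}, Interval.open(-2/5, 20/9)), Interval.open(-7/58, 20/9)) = Interval.open(-7/58, 20/9)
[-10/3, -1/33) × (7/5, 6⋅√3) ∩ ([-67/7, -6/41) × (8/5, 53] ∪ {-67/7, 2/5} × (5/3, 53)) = [-10/3, -6/41) × (8/5, 6⋅√3)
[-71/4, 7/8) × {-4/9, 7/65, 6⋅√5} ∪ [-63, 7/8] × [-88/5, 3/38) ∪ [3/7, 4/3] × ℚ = ([3/7, 4/3] × ℚ) ∪ ([-63, 7/8] × [-88/5, 3/38)) ∪ ([-71/4, 7/8) × {-4/9, 7/65, 6⋅√5})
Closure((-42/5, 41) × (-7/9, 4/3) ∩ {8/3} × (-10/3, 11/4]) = {8/3} × [-7/9, 4/3]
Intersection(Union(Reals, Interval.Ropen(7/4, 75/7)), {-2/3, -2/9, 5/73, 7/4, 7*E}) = {-2/3, -2/9, 5/73, 7/4, 7*E}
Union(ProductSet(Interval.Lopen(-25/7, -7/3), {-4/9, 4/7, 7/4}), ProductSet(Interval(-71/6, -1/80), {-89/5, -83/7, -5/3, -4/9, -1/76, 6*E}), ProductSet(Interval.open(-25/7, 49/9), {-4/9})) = Union(ProductSet(Interval(-71/6, -1/80), {-89/5, -83/7, -5/3, -4/9, -1/76, 6*E}), ProductSet(Interval.Lopen(-25/7, -7/3), {-4/9, 4/7, 7/4}), ProductSet(Interval.open(-25/7, 49/9), {-4/9}))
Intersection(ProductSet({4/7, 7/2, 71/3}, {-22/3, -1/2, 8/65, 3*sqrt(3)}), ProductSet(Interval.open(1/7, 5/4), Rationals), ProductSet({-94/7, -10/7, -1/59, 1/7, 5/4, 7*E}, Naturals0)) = EmptySet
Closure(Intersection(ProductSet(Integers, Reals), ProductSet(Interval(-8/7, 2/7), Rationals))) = ProductSet(Range(-1, 1, 1), Reals)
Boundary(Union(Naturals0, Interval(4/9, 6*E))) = Union(Complement(Naturals0, Interval.open(4/9, 6*E)), {4/9, 6*E})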